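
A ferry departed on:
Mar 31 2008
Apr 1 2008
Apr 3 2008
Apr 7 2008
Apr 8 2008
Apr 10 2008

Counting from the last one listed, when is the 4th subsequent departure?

The gap pattern 1, 2, 4, 1, 2 repeats every 3 events.
These are the Mondays, Tuesdays and Thursdays of each week.
Next Monday: Apr 14 2008.
The following Tuesday is Apr 15 2008.
The following Thursday is Apr 17 2008.
Next Monday: Apr 21 2008.

Apr 21 2008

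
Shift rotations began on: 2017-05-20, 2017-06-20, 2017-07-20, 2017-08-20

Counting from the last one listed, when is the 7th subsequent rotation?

2018-03-20

Each date is the 20th; the gaps (31, 30, 31) track the month lengths.
The rule is the 20th of each month.
Next: September 2017 → 2017-09-20.
Next: October 2017 → 2017-10-20.
Next: November 2017 → 2017-11-20.
December 2017: 2017-12-20.
Next: January 2018 → 2018-01-20.
February 2018: 2018-02-20.
March 2018: 2018-03-20.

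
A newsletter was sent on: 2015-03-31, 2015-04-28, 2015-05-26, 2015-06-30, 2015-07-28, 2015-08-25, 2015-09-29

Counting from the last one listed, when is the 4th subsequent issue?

2016-01-26

Every date is a Tuesday; gaps 28, 28, 35, 28, 28, 35 days.
Each is the last Tuesday of its month (at least one falls on the 29th or later, ruling out '4th Tuesday').
Last Tuesday of October 2015: 2015-10-27.
November 2015 ends with Tuesday 2015-11-24.
Last Tuesday of December 2015: 2015-12-29.
Last Tuesday of January 2016: 2016-01-26.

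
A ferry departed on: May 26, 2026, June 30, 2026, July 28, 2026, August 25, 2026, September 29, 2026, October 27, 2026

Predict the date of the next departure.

These are Tuesdays with 35, 28, 28, 35, 28-day gaps.
Each is the final Tuesday of its month — June 30, 2026 is past the 28th, so '4th Tuesday' doesn't fit.
Last Tuesday of November 2026: November 24, 2026.

November 24, 2026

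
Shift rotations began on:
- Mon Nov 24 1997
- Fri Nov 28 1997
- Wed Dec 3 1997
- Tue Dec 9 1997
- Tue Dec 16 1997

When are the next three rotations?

Gaps: 4, 5, 6, 7 days — each gap is 1 larger than the previous one.
Next gap: 8 days. Tue Dec 16 1997 + 8 days = Wed Dec 24 1997.
Next gap: 9 days. Wed Dec 24 1997 + 9 days = Fri Jan 2 1998.
Next gap: 10 days. Fri Jan 2 1998 + 10 days = Mon Jan 12 1998.

Wed Dec 24 1997, Fri Jan 2 1998, Mon Jan 12 1998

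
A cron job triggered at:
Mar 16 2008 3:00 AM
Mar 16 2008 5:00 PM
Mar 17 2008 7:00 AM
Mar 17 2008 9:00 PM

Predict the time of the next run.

Mar 18 2008 11:00 AM

The interval is a steady 14 hours (14, 14, 14).
Mar 17 2008 9:00 PM + 14 h = Mar 18 2008 11:00 AM.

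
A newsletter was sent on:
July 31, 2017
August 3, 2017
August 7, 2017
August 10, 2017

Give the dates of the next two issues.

August 14, 2017; August 17, 2017

The gap pattern 3, 4, 3 repeats every 2 events.
These are the Mondays and Thursdays of each week.
Next Monday: August 14, 2017.
Next Thursday: August 17, 2017.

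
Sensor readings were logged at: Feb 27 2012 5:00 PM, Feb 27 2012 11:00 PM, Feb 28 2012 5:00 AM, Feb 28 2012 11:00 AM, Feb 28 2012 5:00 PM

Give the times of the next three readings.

Feb 28 2012 11:00 PM, Feb 29 2012 5:00 AM, Feb 29 2012 11:00 AM

Spacing: 6, 6, 6, 6 h — constant 6 h.
Feb 28 2012 5:00 PM + 6 h = Feb 28 2012 11:00 PM.
Feb 28 2012 11:00 PM + 6 h = Feb 29 2012 5:00 AM.
Feb 29 2012 5:00 AM + 6 h = Feb 29 2012 11:00 AM.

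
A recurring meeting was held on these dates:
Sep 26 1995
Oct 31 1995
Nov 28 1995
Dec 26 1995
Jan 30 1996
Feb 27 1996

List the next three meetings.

All Tuesdays; the gaps (35, 28, 28, 35, 28) vary with month length.
This is the last Tuesday of each month.
March 1996 ends with Tuesday Mar 26 1996.
Last Tuesday of April 1996: Apr 30 1996.
Last Tuesday of May 1996: May 28 1996.

Mar 26 1996, Apr 30 1996, May 28 1996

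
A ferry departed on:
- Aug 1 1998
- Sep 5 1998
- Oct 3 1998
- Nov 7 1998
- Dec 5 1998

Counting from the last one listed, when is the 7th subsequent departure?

All dates are Saturdays, 35, 28, 35, 28 days apart.
Specifically, the 1st Saturday of each month.
1st Saturday of January 1999: Jan 2 1999.
1st Saturday of February 1999: Feb 6 1999.
March 1999 — 1st Saturday is Mar 6 1999.
1st Saturday of April 1999: Apr 3 1999.
1st Saturday of May 1999: May 1 1999.
1st Saturday of June 1999: Jun 5 1999.
1st Saturday of July 1999: Jul 3 1999.

Jul 3 1999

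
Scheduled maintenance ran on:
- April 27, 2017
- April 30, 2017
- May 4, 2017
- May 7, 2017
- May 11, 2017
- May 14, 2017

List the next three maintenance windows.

Gaps: 3, 4, 3, 4, 3 days — not constant, but cyclic with period 2.
The events fall on every Thursday and Sunday.
Next Thursday: May 18, 2017.
Next Sunday: May 21, 2017.
Next Thursday: May 25, 2017.

May 18, 2017; May 21, 2017; May 25, 2017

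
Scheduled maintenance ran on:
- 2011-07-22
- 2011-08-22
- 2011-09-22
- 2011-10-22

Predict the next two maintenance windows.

2011-11-22, 2011-12-22

Each date is the 22nd; the gaps (31, 31, 30) track the month lengths.
The rule is the 22nd of each month.
November 2011: 2011-11-22.
Next: December 2011 → 2011-12-22.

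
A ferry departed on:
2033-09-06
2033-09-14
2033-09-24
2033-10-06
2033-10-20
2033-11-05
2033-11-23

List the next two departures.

Gaps: 8, 10, 12, 14, 16, 18 days — each gap is 2 larger than the previous one.
Next gap: 20 days. 2033-11-23 + 20 days = 2033-12-13.
Next gap: 22 days. 2033-12-13 + 22 days = 2034-01-04.

2033-12-13, 2034-01-04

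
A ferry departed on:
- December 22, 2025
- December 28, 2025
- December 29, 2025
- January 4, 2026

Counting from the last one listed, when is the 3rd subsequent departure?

January 12, 2026

Gaps: 6, 1, 6 days — not constant, but cyclic with period 2.
The events fall on every Monday and Sunday.
The following Monday is January 5, 2026.
The following Sunday is January 11, 2026.
The following Monday is January 12, 2026.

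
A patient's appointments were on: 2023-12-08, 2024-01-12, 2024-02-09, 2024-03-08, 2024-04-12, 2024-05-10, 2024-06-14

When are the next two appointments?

2024-07-12, 2024-08-09

These are Fridays at 28- or 35-day spacing (35, 28, 28, 35, 28, 35).
The pattern: 2nd Friday of the month.
July 2024 — 2nd Friday is 2024-07-12.
2nd Friday of August 2024: 2024-08-09.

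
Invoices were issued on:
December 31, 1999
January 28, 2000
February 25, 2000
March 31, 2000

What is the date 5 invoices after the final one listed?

August 25, 2000

Every date is a Friday; gaps 28, 28, 35 days.
Each is the last Friday of its month (at least one falls on the 29th or later, ruling out '4th Friday').
Last Friday of April 2000: April 28, 2000.
May 2000 ends with Friday May 26, 2000.
June 2000 ends with Friday June 30, 2000.
Last Friday of July 2000: July 28, 2000.
Last Friday of August 2000: August 25, 2000.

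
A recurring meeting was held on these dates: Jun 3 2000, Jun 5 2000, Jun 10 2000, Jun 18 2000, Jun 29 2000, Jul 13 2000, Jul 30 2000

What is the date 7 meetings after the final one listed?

Gaps: 2, 5, 8, 11, 14, 17 days — each gap is 3 larger than the previous one.
Next gap: 20 days. Jul 30 2000 + 20 days = Aug 19 2000.
Next gap: 23 days. Aug 19 2000 + 23 days = Sep 11 2000.
Next gap: 26 days. Sep 11 2000 + 26 days = Oct 7 2000.
Next gap: 29 days. Oct 7 2000 + 29 days = Nov 5 2000.
Next gap: 32 days. Nov 5 2000 + 32 days = Dec 7 2000.
Next gap: 35 days. Dec 7 2000 + 35 days = Jan 11 2001.
Next gap: 38 days. Jan 11 2001 + 38 days = Feb 18 2001.

Feb 18 2001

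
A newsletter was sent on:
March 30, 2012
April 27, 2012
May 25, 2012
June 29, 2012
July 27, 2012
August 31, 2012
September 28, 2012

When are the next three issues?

October 26, 2012; November 30, 2012; December 28, 2012

Every date is a Friday; gaps 28, 28, 35, 28, 35, 28 days.
Each is the last Friday of its month (at least one falls on the 29th or later, ruling out '4th Friday').
October 2012 ends with Friday October 26, 2012.
Last Friday of November 2012: November 30, 2012.
December 2012 ends with Friday December 28, 2012.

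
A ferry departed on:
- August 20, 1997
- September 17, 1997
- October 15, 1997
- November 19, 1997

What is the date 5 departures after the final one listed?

April 15, 1998

Gaps: 28, 28, 35 days — a mix of 28 and 35. Every date is a Wednesday.
Each is the 3rd Wednesday of its month.
3rd Wednesday of December 1997: December 17, 1997.
January 1998 — 3rd Wednesday is January 21, 1998.
February 1998 — 3rd Wednesday is February 18, 1998.
March 1998 — 3rd Wednesday is March 18, 1998.
April 1998 — 3rd Wednesday is April 15, 1998.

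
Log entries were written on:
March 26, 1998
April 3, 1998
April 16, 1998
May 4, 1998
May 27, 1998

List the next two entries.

June 24, 1998; July 27, 1998

The spacing grows by 5 each time: 8, 13, 18, 23 days.
Next gap: 28 days. May 27, 1998 + 28 days = June 24, 1998.
Next gap: 33 days. June 24, 1998 + 33 days = July 27, 1998.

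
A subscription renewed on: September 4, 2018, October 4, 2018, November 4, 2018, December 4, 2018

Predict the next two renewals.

January 4, 2019; February 4, 2019

Gaps: 30, 31, 30 days — not constant. Every event is on the 4th of the month.
Pattern: the 4th of each month.
Next: January 2019 → January 4, 2019.
February 2019: February 4, 2019.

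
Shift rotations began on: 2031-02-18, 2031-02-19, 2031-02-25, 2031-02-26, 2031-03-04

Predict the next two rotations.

2031-03-05, 2031-03-11

The gap pattern 1, 6, 1, 6 repeats every 2 events.
These are the Tuesdays and Wednesdays of each week.
Next Wednesday: 2031-03-05.
The following Tuesday is 2031-03-11.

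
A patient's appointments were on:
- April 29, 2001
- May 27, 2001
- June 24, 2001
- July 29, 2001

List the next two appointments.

August 26, 2001; September 30, 2001

All Sundays; the gaps (28, 28, 35) vary with month length.
This is the last Sunday of each month.
Last Sunday of August 2001: August 26, 2001.
September 2001 ends with Sunday September 30, 2001.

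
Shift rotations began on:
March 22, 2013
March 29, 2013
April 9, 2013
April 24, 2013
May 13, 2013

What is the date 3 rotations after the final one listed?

August 2, 2013

Gaps: 7, 11, 15, 19 days — each gap is 4 larger than the previous one.
Next gap: 23 days. May 13, 2013 + 23 days = June 5, 2013.
Next gap: 27 days. June 5, 2013 + 27 days = July 2, 2013.
Next gap: 31 days. July 2, 2013 + 31 days = August 2, 2013.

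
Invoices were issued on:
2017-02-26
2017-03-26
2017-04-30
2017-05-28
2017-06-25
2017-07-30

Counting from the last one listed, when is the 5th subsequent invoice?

These are Sundays with 28, 35, 28, 28, 35-day gaps.
Each is the final Sunday of its month — 2017-04-30 is past the 28th, so '4th Sunday' doesn't fit.
August 2017 ends with Sunday 2017-08-27.
September 2017 ends with Sunday 2017-09-24.
Last Sunday of October 2017: 2017-10-29.
November 2017 ends with Sunday 2017-11-26.
December 2017 ends with Sunday 2017-12-31.

2017-12-31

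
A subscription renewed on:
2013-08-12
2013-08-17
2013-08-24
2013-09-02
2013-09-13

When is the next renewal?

2013-09-26

Intervals are 5, 7, 9, 11 days — an arithmetic progression with common difference 2.
Next gap: 13 days. 2013-09-13 + 13 days = 2013-09-26.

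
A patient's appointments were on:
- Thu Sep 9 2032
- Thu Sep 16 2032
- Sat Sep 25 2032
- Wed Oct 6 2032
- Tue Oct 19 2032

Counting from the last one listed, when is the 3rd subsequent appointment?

The spacing grows by 2 each time: 7, 9, 11, 13 days.
Next gap: 15 days. Tue Oct 19 2032 + 15 days = Wed Nov 3 2032.
Next gap: 17 days. Wed Nov 3 2032 + 17 days = Sat Nov 20 2032.
Next gap: 19 days. Sat Nov 20 2032 + 19 days = Thu Dec 9 2032.

Thu Dec 9 2032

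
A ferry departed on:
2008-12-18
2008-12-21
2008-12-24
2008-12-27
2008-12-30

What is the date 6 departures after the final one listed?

2009-01-17

The spacing is 3, 3, 3, 3 days — always 3 days.
2008-12-30 + 3 days = 2009-01-02.
2009-01-02 + 3 days = 2009-01-05.
2009-01-05 + 3 days = 2009-01-08.
2009-01-08 + 3 days = 2009-01-11.
2009-01-11 + 3 days = 2009-01-14.
2009-01-14 + 3 days = 2009-01-17.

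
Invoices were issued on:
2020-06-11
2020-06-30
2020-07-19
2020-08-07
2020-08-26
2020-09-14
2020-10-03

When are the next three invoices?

Every event comes 19 days after the last (19, 19, 19, 19, 19, 19).
2020-10-03 + 19 days = 2020-10-22.
2020-10-22 + 19 days = 2020-11-10.
2020-11-10 + 19 days = 2020-11-29.

2020-10-22, 2020-11-10, 2020-11-29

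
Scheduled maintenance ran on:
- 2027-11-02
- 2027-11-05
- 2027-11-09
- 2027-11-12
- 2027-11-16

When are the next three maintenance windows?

Every event lands on a Tuesday or Friday (gaps cycle 3, 4, 3, 4).
So the schedule is: every Tuesday and Friday.
The following Friday is 2027-11-19.
The following Tuesday is 2027-11-23.
The following Friday is 2027-11-26.

2027-11-19, 2027-11-23, 2027-11-26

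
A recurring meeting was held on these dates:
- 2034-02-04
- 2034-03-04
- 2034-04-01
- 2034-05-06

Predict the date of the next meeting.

These are Saturdays at 28- or 35-day spacing (28, 28, 35).
The pattern: 1st Saturday of the month.
June 2034 — 1st Saturday is 2034-06-03.

2034-06-03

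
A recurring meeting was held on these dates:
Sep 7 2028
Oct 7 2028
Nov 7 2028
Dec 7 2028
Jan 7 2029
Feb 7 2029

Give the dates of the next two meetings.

The day-of-month is always 7 (30, 31, 30, 31, 31 days between events).
So this recurs on the 7th of each month.
March 2029: Mar 7 2029.
April 2029: Apr 7 2029.

Mar 7 2029, Apr 7 2029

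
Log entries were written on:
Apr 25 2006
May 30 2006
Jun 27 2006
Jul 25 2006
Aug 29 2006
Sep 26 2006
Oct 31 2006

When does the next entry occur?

These are Tuesdays with 35, 28, 28, 35, 28, 35-day gaps.
Each is the final Tuesday of its month — May 30 2006 is past the 28th, so '4th Tuesday' doesn't fit.
November 2006 ends with Tuesday Nov 28 2006.

Nov 28 2006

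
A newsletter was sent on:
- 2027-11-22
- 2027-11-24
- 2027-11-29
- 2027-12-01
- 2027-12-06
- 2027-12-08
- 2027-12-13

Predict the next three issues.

2027-12-15, 2027-12-20, 2027-12-22

Every event lands on a Monday or Wednesday (gaps cycle 2, 5, 2, 5, 2, 5).
So the schedule is: every Monday and Wednesday.
The following Wednesday is 2027-12-15.
The following Monday is 2027-12-20.
The following Wednesday is 2027-12-22.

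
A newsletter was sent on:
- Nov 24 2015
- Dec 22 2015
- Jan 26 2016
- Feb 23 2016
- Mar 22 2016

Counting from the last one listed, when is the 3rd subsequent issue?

These are Tuesdays at 28- or 35-day spacing (28, 35, 28, 28).
The pattern: 4th Tuesday of the month.
April 2016 — 4th Tuesday is Apr 26 2016.
4th Tuesday of May 2016: May 24 2016.
4th Tuesday of June 2016: Jun 28 2016.

Jun 28 2016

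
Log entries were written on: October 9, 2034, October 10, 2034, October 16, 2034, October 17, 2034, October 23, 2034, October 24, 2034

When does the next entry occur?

The gap pattern 1, 6, 1, 6, 1 repeats every 2 events.
These are the Mondays and Tuesdays of each week.
Next Monday: October 30, 2034.

October 30, 2034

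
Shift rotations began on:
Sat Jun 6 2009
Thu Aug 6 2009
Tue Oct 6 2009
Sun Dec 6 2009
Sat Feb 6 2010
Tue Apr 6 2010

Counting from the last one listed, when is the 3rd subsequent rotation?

Wed Oct 6 2010

Gaps: 61, 61, 61, 62, 59 days — not constant. Every event is on the 6th of the month.
Pattern: the 6th of every 2 months.
Next: June 2010 → Sun Jun 6 2010.
August 2010: Fri Aug 6 2010.
October 2010: Wed Oct 6 2010.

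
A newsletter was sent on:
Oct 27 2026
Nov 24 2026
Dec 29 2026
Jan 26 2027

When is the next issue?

Every date is a Tuesday; gaps 28, 35, 28 days.
Each is the last Tuesday of its month (at least one falls on the 29th or later, ruling out '4th Tuesday').
Last Tuesday of February 2027: Feb 23 2027.

Feb 23 2027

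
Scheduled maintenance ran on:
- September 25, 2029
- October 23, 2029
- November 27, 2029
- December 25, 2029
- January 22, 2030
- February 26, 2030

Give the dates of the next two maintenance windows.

These are Tuesdays at 28- or 35-day spacing (28, 35, 28, 28, 35).
The pattern: 4th Tuesday of the month.
March 2030 — 4th Tuesday is March 26, 2030.
April 2030 — 4th Tuesday is April 23, 2030.

March 26, 2030; April 23, 2030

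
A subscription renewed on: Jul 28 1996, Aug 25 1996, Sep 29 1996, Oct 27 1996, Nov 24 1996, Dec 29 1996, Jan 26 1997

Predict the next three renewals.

Feb 23 1997, Mar 30 1997, Apr 27 1997

These are Sundays with 28, 35, 28, 28, 35, 28-day gaps.
Each is the final Sunday of its month — Sep 29 1996 is past the 28th, so '4th Sunday' doesn't fit.
Last Sunday of February 1997: Feb 23 1997.
March 1997 ends with Sunday Mar 30 1997.
April 1997 ends with Sunday Apr 27 1997.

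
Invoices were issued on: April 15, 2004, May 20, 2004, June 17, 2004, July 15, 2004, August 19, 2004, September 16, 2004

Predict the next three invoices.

October 21, 2004; November 18, 2004; December 16, 2004

Gaps: 35, 28, 28, 35, 28 days — a mix of 28 and 35. Every date is a Thursday.
Each is the 3rd Thursday of its month.
October 2004 — 3rd Thursday is October 21, 2004.
November 2004 — 3rd Thursday is November 18, 2004.
3rd Thursday of December 2004: December 16, 2004.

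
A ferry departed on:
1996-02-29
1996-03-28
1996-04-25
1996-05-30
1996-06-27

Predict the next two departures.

Every date is a Thursday; gaps 28, 28, 35, 28 days.
Each is the last Thursday of its month (at least one falls on the 29th or later, ruling out '4th Thursday').
July 1996 ends with Thursday 1996-07-25.
August 1996 ends with Thursday 1996-08-29.

1996-07-25, 1996-08-29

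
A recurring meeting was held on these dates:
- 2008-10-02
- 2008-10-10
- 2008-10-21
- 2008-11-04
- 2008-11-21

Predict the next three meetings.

The spacing grows by 3 each time: 8, 11, 14, 17 days.
Next gap: 20 days. 2008-11-21 + 20 days = 2008-12-11.
Next gap: 23 days. 2008-12-11 + 23 days = 2009-01-03.
Next gap: 26 days. 2009-01-03 + 26 days = 2009-01-29.

2008-12-11, 2009-01-03, 2009-01-29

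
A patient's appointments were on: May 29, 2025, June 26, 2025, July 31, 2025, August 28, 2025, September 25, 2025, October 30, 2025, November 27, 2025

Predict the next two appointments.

These are Thursdays with 28, 35, 28, 28, 35, 28-day gaps.
Each is the final Thursday of its month — May 29, 2025 is past the 28th, so '4th Thursday' doesn't fit.
December 2025 ends with Thursday December 25, 2025.
January 2026 ends with Thursday January 29, 2026.

December 25, 2025; January 29, 2026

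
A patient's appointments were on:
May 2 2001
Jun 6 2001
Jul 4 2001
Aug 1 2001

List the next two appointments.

Sep 5 2001, Oct 3 2001

All dates are Wednesdays, 35, 28, 28 days apart.
Specifically, the 1st Wednesday of each month.
1st Wednesday of September 2001: Sep 5 2001.
1st Wednesday of October 2001: Oct 3 2001.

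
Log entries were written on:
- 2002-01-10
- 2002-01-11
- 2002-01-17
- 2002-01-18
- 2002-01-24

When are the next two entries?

Every event lands on a Thursday or Friday (gaps cycle 1, 6, 1, 6).
So the schedule is: every Thursday and Friday.
Next Friday: 2002-01-25.
Next Thursday: 2002-01-31.

2002-01-25, 2002-01-31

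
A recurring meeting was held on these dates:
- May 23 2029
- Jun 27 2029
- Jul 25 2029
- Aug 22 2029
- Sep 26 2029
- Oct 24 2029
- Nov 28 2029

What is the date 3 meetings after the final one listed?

Gaps: 35, 28, 28, 35, 28, 35 days — a mix of 28 and 35. Every date is a Wednesday.
Each is the 4th Wednesday of its month.
4th Wednesday of December 2029: Dec 26 2029.
January 2030 — 4th Wednesday is Jan 23 2030.
February 2030 — 4th Wednesday is Feb 27 2030.

Feb 27 2030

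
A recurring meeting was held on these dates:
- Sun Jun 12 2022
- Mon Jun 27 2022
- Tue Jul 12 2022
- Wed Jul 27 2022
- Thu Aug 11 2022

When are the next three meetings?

Gaps between consecutive events: 15, 15, 15, 15 days — a constant 15-day interval.
Thu Aug 11 2022 + 15 days = Fri Aug 26 2022.
Fri Aug 26 2022 + 15 days = Sat Sep 10 2022.
Sat Sep 10 2022 + 15 days = Sun Sep 25 2022.

Fri Aug 26 2022, Sat Sep 10 2022, Sun Sep 25 2022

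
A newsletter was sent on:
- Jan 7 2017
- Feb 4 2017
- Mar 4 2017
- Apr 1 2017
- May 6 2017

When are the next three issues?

Gaps: 28, 28, 28, 35 days — a mix of 28 and 35. Every date is a Saturday.
Each is the 1st Saturday of its month.
June 2017 — 1st Saturday is Jun 3 2017.
1st Saturday of July 2017: Jul 1 2017.
1st Saturday of August 2017: Aug 5 2017.

Jun 3 2017, Jul 1 2017, Aug 5 2017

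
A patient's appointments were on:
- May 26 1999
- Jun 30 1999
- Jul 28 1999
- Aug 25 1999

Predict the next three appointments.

All Wednesdays; the gaps (35, 28, 28) vary with month length.
This is the last Wednesday of each month.
Last Wednesday of September 1999: Sep 29 1999.
Last Wednesday of October 1999: Oct 27 1999.
November 1999 ends with Wednesday Nov 24 1999.

Sep 29 1999, Oct 27 1999, Nov 24 1999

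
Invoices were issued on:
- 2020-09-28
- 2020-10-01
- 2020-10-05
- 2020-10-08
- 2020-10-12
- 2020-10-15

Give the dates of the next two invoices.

2020-10-19, 2020-10-22

Every event lands on a Monday or Thursday (gaps cycle 3, 4, 3, 4, 3).
So the schedule is: every Monday and Thursday.
The following Monday is 2020-10-19.
Next Thursday: 2020-10-22.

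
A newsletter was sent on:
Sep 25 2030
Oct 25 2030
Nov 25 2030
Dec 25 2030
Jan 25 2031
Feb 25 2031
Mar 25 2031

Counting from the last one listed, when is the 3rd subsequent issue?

Jun 25 2031

Each date is the 25th; the gaps (30, 31, 30, 31, 31, 28) track the month lengths.
The rule is the 25th of each month.
April 2031: Apr 25 2031.
May 2031: May 25 2031.
Next: June 2031 → Jun 25 2031.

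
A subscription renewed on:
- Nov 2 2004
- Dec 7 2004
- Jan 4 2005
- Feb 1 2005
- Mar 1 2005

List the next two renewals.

All dates are Tuesdays, 35, 28, 28, 28 days apart.
Specifically, the 1st Tuesday of each month.
April 2005 — 1st Tuesday is Apr 5 2005.
1st Tuesday of May 2005: May 3 2005.

Apr 5 2005, May 3 2005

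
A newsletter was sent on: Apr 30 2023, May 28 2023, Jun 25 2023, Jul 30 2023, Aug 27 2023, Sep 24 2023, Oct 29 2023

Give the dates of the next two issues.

These are Sundays with 28, 28, 35, 28, 28, 35-day gaps.
Each is the final Sunday of its month — Apr 30 2023 is past the 28th, so '4th Sunday' doesn't fit.
November 2023 ends with Sunday Nov 26 2023.
December 2023 ends with Sunday Dec 31 2023.

Nov 26 2023, Dec 31 2023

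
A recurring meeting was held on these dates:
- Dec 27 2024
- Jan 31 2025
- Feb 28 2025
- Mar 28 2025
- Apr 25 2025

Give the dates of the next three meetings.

All Fridays; the gaps (35, 28, 28, 28) vary with month length.
This is the last Friday of each month.
Last Friday of May 2025: May 30 2025.
Last Friday of June 2025: Jun 27 2025.
July 2025 ends with Friday Jul 25 2025.

May 30 2025, Jun 27 2025, Jul 25 2025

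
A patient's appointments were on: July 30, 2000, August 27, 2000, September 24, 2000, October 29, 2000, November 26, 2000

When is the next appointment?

December 31, 2000

Every date is a Sunday; gaps 28, 28, 35, 28 days.
Each is the last Sunday of its month (at least one falls on the 29th or later, ruling out '4th Sunday').
Last Sunday of December 2000: December 31, 2000.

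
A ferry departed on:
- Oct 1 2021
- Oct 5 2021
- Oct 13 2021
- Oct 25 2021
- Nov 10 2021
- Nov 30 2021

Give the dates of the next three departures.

Dec 24 2021, Jan 21 2022, Feb 22 2022

Gaps: 4, 8, 12, 16, 20 days — each gap is 4 larger than the previous one.
Next gap: 24 days. Nov 30 2021 + 24 days = Dec 24 2021.
Next gap: 28 days. Dec 24 2021 + 28 days = Jan 21 2022.
Next gap: 32 days. Jan 21 2022 + 32 days = Feb 22 2022.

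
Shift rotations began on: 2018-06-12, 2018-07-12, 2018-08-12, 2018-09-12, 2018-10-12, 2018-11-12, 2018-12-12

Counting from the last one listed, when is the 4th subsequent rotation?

2019-04-12

The day-of-month is always 12 (30, 31, 31, 30, 31, 30 days between events).
So this recurs on the 12th of each month.
Next: January 2019 → 2019-01-12.
February 2019: 2019-02-12.
Next: March 2019 → 2019-03-12.
April 2019: 2019-04-12.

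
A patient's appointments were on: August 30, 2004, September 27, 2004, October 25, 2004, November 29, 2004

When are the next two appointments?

December 27, 2004; January 31, 2005

These are Mondays with 28, 28, 35-day gaps.
Each is the final Monday of its month — August 30, 2004 is past the 28th, so '4th Monday' doesn't fit.
Last Monday of December 2004: December 27, 2004.
Last Monday of January 2005: January 31, 2005.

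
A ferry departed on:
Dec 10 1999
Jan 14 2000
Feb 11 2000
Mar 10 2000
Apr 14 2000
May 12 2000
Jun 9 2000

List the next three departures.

Gaps: 35, 28, 28, 35, 28, 28 days — a mix of 28 and 35. Every date is a Friday.
Each is the 2nd Friday of its month.
July 2000 — 2nd Friday is Jul 14 2000.
2nd Friday of August 2000: Aug 11 2000.
2nd Friday of September 2000: Sep 8 2000.

Jul 14 2000, Aug 11 2000, Sep 8 2000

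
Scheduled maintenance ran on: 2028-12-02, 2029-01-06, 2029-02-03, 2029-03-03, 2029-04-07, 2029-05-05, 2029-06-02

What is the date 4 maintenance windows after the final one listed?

2029-10-06

These are Saturdays at 28- or 35-day spacing (35, 28, 28, 35, 28, 28).
The pattern: 1st Saturday of the month.
1st Saturday of July 2029: 2029-07-07.
1st Saturday of August 2029: 2029-08-04.
1st Saturday of September 2029: 2029-09-01.
October 2029 — 1st Saturday is 2029-10-06.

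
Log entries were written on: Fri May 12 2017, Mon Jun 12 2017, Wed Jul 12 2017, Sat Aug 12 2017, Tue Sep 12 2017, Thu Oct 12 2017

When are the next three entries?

Sun Nov 12 2017, Tue Dec 12 2017, Fri Jan 12 2018

Gaps: 31, 30, 31, 31, 30 days — not constant. Every event is on the 12th of the month.
Pattern: the 12th of each month.
November 2017: Sun Nov 12 2017.
December 2017: Tue Dec 12 2017.
Next: January 2018 → Fri Jan 12 2018.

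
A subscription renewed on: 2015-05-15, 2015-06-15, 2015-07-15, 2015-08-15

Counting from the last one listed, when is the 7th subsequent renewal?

2016-03-15

The day-of-month is always 15 (31, 30, 31 days between events).
So this recurs on the 15th of each month.
Next: September 2015 → 2015-09-15.
October 2015: 2015-10-15.
Next: November 2015 → 2015-11-15.
Next: December 2015 → 2015-12-15.
Next: January 2016 → 2016-01-15.
Next: February 2016 → 2016-02-15.
March 2016: 2016-03-15.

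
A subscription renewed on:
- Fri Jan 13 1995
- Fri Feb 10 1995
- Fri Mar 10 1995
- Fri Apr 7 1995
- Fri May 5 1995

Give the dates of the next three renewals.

Fri Jun 2 1995, Fri Jun 30 1995, Fri Jul 28 1995

Gaps between consecutive events: 28, 28, 28, 28 days — a constant 28-day interval.
Fri May 5 1995 + 28 days = Fri Jun 2 1995.
Fri Jun 2 1995 + 28 days = Fri Jun 30 1995.
Fri Jun 30 1995 + 28 days = Fri Jul 28 1995.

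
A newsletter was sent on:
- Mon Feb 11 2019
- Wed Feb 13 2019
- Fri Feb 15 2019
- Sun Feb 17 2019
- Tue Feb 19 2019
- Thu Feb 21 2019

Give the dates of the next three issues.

Sat Feb 23 2019, Mon Feb 25 2019, Wed Feb 27 2019

Every event comes 2 days after the last (2, 2, 2, 2, 2).
Thu Feb 21 2019 + 2 days = Sat Feb 23 2019.
Sat Feb 23 2019 + 2 days = Mon Feb 25 2019.
Mon Feb 25 2019 + 2 days = Wed Feb 27 2019.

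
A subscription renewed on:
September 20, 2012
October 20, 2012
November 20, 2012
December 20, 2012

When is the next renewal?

Each date is the 20th; the gaps (30, 31, 30) track the month lengths.
The rule is the 20th of each month.
January 2013: January 20, 2013.

January 20, 2013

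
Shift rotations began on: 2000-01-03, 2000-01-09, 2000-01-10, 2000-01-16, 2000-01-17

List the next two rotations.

Gaps: 6, 1, 6, 1 days — not constant, but cyclic with period 2.
The events fall on every Monday and Sunday.
Next Sunday: 2000-01-23.
Next Monday: 2000-01-24.

2000-01-23, 2000-01-24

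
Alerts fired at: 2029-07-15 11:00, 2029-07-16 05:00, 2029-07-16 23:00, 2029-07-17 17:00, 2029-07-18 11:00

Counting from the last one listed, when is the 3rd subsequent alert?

The interval is a steady 18 hours (18, 18, 18, 18).
2029-07-18 11:00 + 18 h = 2029-07-19 05:00.
2029-07-19 05:00 + 18 h = 2029-07-19 23:00.
2029-07-19 23:00 + 18 h = 2029-07-20 17:00.

2029-07-20 17:00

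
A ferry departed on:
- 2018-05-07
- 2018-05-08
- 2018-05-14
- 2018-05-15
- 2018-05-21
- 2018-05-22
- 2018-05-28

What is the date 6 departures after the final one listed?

2018-06-18

Every event lands on a Monday or Tuesday (gaps cycle 1, 6, 1, 6, 1, 6).
So the schedule is: every Monday and Tuesday.
Next Tuesday: 2018-05-29.
Next Monday: 2018-06-04.
Next Tuesday: 2018-06-05.
The following Monday is 2018-06-11.
The following Tuesday is 2018-06-12.
The following Monday is 2018-06-18.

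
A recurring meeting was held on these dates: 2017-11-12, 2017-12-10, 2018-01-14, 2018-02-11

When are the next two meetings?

These are Sundays at 28- or 35-day spacing (28, 35, 28).
The pattern: 2nd Sunday of the month.
2nd Sunday of March 2018: 2018-03-11.
April 2018 — 2nd Sunday is 2018-04-08.

2018-03-11, 2018-04-08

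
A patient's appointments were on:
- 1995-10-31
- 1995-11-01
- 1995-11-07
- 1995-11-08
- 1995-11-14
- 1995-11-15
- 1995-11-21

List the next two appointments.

The gap pattern 1, 6, 1, 6, 1, 6 repeats every 2 events.
These are the Tuesdays and Wednesdays of each week.
Next Wednesday: 1995-11-22.
The following Tuesday is 1995-11-28.

1995-11-22, 1995-11-28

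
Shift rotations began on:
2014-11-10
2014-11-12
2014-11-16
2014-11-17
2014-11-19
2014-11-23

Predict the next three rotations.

2014-11-24, 2014-11-26, 2014-11-30

Every event lands on a Monday or Wednesday or Sunday (gaps cycle 2, 4, 1, 2, 4).
So the schedule is: every Monday, Wednesday and Sunday.
Next Monday: 2014-11-24.
Next Wednesday: 2014-11-26.
The following Sunday is 2014-11-30.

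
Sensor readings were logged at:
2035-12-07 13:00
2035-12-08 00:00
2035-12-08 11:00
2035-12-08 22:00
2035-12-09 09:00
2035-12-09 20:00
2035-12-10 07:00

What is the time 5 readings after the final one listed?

2035-12-12 14:00

Spacing: 11, 11, 11, 11, 11, 11 h — constant 11 h.
2035-12-10 07:00 + 11 h = 2035-12-10 18:00.
2035-12-10 18:00 + 11 h = 2035-12-11 05:00.
2035-12-11 05:00 + 11 h = 2035-12-11 16:00.
2035-12-11 16:00 + 11 h = 2035-12-12 03:00.
2035-12-12 03:00 + 11 h = 2035-12-12 14:00.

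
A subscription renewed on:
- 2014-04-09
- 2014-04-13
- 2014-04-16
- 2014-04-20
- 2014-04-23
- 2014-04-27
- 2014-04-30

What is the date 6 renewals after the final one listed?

The gap pattern 4, 3, 4, 3, 4, 3 repeats every 2 events.
These are the Wednesdays and Sundays of each week.
Next Sunday: 2014-05-04.
The following Wednesday is 2014-05-07.
The following Sunday is 2014-05-11.
The following Wednesday is 2014-05-14.
The following Sunday is 2014-05-18.
The following Wednesday is 2014-05-21.

2014-05-21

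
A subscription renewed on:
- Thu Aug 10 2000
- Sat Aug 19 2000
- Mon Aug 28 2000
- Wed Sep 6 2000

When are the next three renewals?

Fri Sep 15 2000, Sun Sep 24 2000, Tue Oct 3 2000

Gaps between consecutive events: 9, 9, 9 days — a constant 9-day interval.
Wed Sep 6 2000 + 9 days = Fri Sep 15 2000.
Fri Sep 15 2000 + 9 days = Sun Sep 24 2000.
Sun Sep 24 2000 + 9 days = Tue Oct 3 2000.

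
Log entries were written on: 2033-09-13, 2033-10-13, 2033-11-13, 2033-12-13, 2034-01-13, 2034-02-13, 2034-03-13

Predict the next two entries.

The day-of-month is always 13 (30, 31, 30, 31, 31, 28 days between events).
So this recurs on the 13th of each month.
April 2034: 2034-04-13.
Next: May 2034 → 2034-05-13.

2034-04-13, 2034-05-13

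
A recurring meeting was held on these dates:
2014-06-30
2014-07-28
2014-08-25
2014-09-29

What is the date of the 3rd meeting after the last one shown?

These are Mondays with 28, 28, 35-day gaps.
Each is the final Monday of its month — 2014-06-30 is past the 28th, so '4th Monday' doesn't fit.
October 2014 ends with Monday 2014-10-27.
November 2014 ends with Monday 2014-11-24.
Last Monday of December 2014: 2014-12-29.

2014-12-29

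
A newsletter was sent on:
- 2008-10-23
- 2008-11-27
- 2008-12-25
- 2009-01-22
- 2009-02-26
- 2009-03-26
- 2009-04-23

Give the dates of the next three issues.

2009-05-28, 2009-06-25, 2009-07-23

All dates are Thursdays, 35, 28, 28, 35, 28, 28 days apart.
Specifically, the 4th Thursday of each month.
4th Thursday of May 2009: 2009-05-28.
4th Thursday of June 2009: 2009-06-25.
July 2009 — 4th Thursday is 2009-07-23.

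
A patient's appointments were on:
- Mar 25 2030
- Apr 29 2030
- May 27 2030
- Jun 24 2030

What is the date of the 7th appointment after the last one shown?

Jan 27 2031

All Mondays; the gaps (35, 28, 28) vary with month length.
This is the last Monday of each month.
July 2030 ends with Monday Jul 29 2030.
August 2030 ends with Monday Aug 26 2030.
September 2030 ends with Monday Sep 30 2030.
Last Monday of October 2030: Oct 28 2030.
November 2030 ends with Monday Nov 25 2030.
Last Monday of December 2030: Dec 30 2030.
January 2031 ends with Monday Jan 27 2031.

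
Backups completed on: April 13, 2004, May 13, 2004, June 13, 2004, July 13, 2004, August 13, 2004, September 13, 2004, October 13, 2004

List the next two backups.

Each date is the 13th; the gaps (30, 31, 30, 31, 31, 30) track the month lengths.
The rule is the 13th of each month.
Next: November 2004 → November 13, 2004.
December 2004: December 13, 2004.

November 13, 2004; December 13, 2004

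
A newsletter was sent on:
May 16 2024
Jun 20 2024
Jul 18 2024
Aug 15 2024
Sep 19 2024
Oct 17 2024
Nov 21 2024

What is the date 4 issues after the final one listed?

Mar 20 2025

All dates are Thursdays, 35, 28, 28, 35, 28, 35 days apart.
Specifically, the 3rd Thursday of each month.
3rd Thursday of December 2024: Dec 19 2024.
January 2025 — 3rd Thursday is Jan 16 2025.
February 2025 — 3rd Thursday is Feb 20 2025.
3rd Thursday of March 2025: Mar 20 2025.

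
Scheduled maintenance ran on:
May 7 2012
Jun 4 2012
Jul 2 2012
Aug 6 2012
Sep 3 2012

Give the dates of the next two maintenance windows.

These are Mondays at 28- or 35-day spacing (28, 28, 35, 28).
The pattern: 1st Monday of the month.
1st Monday of October 2012: Oct 1 2012.
November 2012 — 1st Monday is Nov 5 2012.

Oct 1 2012, Nov 5 2012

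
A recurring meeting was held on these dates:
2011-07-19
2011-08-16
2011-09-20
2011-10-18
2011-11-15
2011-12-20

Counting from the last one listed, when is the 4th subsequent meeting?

2012-04-17

All dates are Tuesdays, 28, 35, 28, 28, 35 days apart.
Specifically, the 3rd Tuesday of each month.
3rd Tuesday of January 2012: 2012-01-17.
February 2012 — 3rd Tuesday is 2012-02-21.
March 2012 — 3rd Tuesday is 2012-03-20.
3rd Tuesday of April 2012: 2012-04-17.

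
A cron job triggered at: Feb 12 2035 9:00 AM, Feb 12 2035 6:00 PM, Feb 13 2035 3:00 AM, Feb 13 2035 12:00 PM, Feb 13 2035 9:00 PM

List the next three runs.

Gaps: 9, 9, 9, 9 hours — each event is 9 hours after the previous one.
Feb 13 2035 9:00 PM + 9 h = Feb 14 2035 6:00 AM.
Feb 14 2035 6:00 AM + 9 h = Feb 14 2035 3:00 PM.
Feb 14 2035 3:00 PM + 9 h = Feb 15 2035 12:00 AM.

Feb 14 2035 6:00 AM, Feb 14 2035 3:00 PM, Feb 15 2035 12:00 AM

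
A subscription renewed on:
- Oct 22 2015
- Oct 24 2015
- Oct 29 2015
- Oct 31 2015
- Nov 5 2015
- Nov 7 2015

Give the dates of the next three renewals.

Every event lands on a Thursday or Saturday (gaps cycle 2, 5, 2, 5, 2).
So the schedule is: every Thursday and Saturday.
The following Thursday is Nov 12 2015.
The following Saturday is Nov 14 2015.
Next Thursday: Nov 19 2015.

Nov 12 2015, Nov 14 2015, Nov 19 2015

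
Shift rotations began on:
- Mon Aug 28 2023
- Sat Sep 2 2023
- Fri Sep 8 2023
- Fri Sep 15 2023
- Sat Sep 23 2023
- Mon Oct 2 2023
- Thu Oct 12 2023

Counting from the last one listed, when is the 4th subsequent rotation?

Fri Dec 1 2023

Gaps: 5, 6, 7, 8, 9, 10 days — each gap is 1 larger than the previous one.
Next gap: 11 days. Thu Oct 12 2023 + 11 days = Mon Oct 23 2023.
Next gap: 12 days. Mon Oct 23 2023 + 12 days = Sat Nov 4 2023.
Next gap: 13 days. Sat Nov 4 2023 + 13 days = Fri Nov 17 2023.
Next gap: 14 days. Fri Nov 17 2023 + 14 days = Fri Dec 1 2023.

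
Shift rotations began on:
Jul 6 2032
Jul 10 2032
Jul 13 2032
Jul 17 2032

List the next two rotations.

The gap pattern 4, 3, 4 repeats every 2 events.
These are the Tuesdays and Saturdays of each week.
Next Tuesday: Jul 20 2032.
The following Saturday is Jul 24 2032.

Jul 20 2032, Jul 24 2032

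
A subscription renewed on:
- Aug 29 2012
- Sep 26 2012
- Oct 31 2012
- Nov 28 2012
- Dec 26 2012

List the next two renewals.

Every date is a Wednesday; gaps 28, 35, 28, 28 days.
Each is the last Wednesday of its month (at least one falls on the 29th or later, ruling out '4th Wednesday').
Last Wednesday of January 2013: Jan 30 2013.
February 2013 ends with Wednesday Feb 27 2013.

Jan 30 2013, Feb 27 2013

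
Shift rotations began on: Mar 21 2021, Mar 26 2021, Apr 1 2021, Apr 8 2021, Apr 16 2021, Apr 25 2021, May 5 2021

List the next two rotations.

May 16 2021, May 28 2021

The spacing grows by 1 each time: 5, 6, 7, 8, 9, 10 days.
Next gap: 11 days. May 5 2021 + 11 days = May 16 2021.
Next gap: 12 days. May 16 2021 + 12 days = May 28 2021.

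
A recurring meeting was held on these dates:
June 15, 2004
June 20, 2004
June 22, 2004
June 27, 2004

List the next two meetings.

Gaps: 5, 2, 5 days — not constant, but cyclic with period 2.
The events fall on every Tuesday and Sunday.
Next Tuesday: June 29, 2004.
Next Sunday: July 4, 2004.

June 29, 2004; July 4, 2004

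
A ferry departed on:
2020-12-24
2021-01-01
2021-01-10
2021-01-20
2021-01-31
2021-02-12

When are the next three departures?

Intervals are 8, 9, 10, 11, 12 days — an arithmetic progression with common difference 1.
Next gap: 13 days. 2021-02-12 + 13 days = 2021-02-25.
Next gap: 14 days. 2021-02-25 + 14 days = 2021-03-11.
Next gap: 15 days. 2021-03-11 + 15 days = 2021-03-26.

2021-02-25, 2021-03-11, 2021-03-26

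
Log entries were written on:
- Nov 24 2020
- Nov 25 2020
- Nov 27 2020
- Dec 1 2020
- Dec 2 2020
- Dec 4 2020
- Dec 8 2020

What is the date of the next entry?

Dec 9 2020

Gaps: 1, 2, 4, 1, 2, 4 days — not constant, but cyclic with period 3.
The events fall on every Tuesday, Wednesday and Friday.
The following Wednesday is Dec 9 2020.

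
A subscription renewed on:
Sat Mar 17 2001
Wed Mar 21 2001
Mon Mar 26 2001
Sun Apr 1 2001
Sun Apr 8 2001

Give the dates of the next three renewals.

Mon Apr 16 2001, Wed Apr 25 2001, Sat May 5 2001

Intervals are 4, 5, 6, 7 days — an arithmetic progression with common difference 1.
Next gap: 8 days. Sun Apr 8 2001 + 8 days = Mon Apr 16 2001.
Next gap: 9 days. Mon Apr 16 2001 + 9 days = Wed Apr 25 2001.
Next gap: 10 days. Wed Apr 25 2001 + 10 days = Sat May 5 2001.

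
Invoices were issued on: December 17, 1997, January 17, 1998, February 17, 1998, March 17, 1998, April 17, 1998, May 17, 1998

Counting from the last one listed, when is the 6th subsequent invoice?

Gaps: 31, 31, 28, 31, 30 days — not constant. Every event is on the 17th of the month.
Pattern: the 17th of each month.
June 1998: June 17, 1998.
Next: July 1998 → July 17, 1998.
August 1998: August 17, 1998.
Next: September 1998 → September 17, 1998.
Next: October 1998 → October 17, 1998.
November 1998: November 17, 1998.

November 17, 1998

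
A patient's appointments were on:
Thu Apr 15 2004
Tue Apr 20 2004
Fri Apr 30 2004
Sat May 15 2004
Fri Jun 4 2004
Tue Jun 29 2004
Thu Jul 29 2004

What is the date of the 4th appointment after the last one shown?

The spacing grows by 5 each time: 5, 10, 15, 20, 25, 30 days.
Next gap: 35 days. Thu Jul 29 2004 + 35 days = Thu Sep 2 2004.
Next gap: 40 days. Thu Sep 2 2004 + 40 days = Tue Oct 12 2004.
Next gap: 45 days. Tue Oct 12 2004 + 45 days = Fri Nov 26 2004.
Next gap: 50 days. Fri Nov 26 2004 + 50 days = Sat Jan 15 2005.

Sat Jan 15 2005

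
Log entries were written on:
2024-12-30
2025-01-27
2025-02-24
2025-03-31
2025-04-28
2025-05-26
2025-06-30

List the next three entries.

Every date is a Monday; gaps 28, 28, 35, 28, 28, 35 days.
Each is the last Monday of its month (at least one falls on the 29th or later, ruling out '4th Monday').
July 2025 ends with Monday 2025-07-28.
August 2025 ends with Monday 2025-08-25.
Last Monday of September 2025: 2025-09-29.

2025-07-28, 2025-08-25, 2025-09-29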